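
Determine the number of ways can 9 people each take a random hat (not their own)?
Using D(n) = (n-1)[D(n-1) + D(n-2)]:
D(9) = (9-1) × [D(8) + D(7)]
      = 8 × [14833 + 1854]
      = 8 × 16687
      = 133,496

Answer: 133,496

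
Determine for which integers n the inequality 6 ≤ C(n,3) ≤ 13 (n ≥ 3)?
5

C(4,3)=4; C(5,3)=10; C(6,3)=20. So valid n = 5.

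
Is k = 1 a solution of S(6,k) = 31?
No

Working:
S(6,1) = 1·S(5,1) + S(5,0) = 1·1 + 0 = 1, which does not equal 31.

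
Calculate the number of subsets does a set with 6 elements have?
64

Explanation: Each element can be included or excluded: 2^6 = 64.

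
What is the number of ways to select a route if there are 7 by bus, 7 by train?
14

Explanation: By the addition principle: 7 + 7 = 14.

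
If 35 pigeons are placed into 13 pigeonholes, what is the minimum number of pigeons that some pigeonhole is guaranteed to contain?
3
Pigeonhole: ⌈35/13⌉ = 3.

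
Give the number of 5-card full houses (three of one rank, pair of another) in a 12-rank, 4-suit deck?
3,168

Solution: Triple rank: 12. Triple suits: C(4,3)=4. Pair rank: 11. Pair suits: C(4,2)=6. Total: 3,168.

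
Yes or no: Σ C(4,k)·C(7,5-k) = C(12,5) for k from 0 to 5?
Vandermonde's identity gives C(11,5) = 462; RHS C(12,5) = 792.

Answer: No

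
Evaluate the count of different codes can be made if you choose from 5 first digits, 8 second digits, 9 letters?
By the multiplication principle: 5 × 8 × 9 = 360.

Answer: 360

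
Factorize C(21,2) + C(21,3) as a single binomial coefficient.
C(22,3)

Solution: By Pascal's identity: C(21,2) + C(21,3) = C(22,3) = 1,540.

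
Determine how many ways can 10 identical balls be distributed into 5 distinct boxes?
1,001

Reasoning: C(10+5-1, 5-1) = C(14, 4) = 1,001.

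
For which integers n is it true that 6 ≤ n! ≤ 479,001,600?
3, 4, 5, 6, 7, 8, 9, 10, 11, 12

Reasoning: n! is strictly increasing; 3! = 6 and 12! = 479,001,600, so valid n = 3, 4, 5, 6, 7, 8, 9, 10, 11, 12.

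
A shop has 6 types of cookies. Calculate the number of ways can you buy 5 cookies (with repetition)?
252

Working:
Stars and bars: C(5+6-1, 5) = C(10, 5) = 252.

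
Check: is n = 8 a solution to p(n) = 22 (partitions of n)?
Pentagonal recurrence p(n) = p(n−1) + p(n−2) − p(n−5) − p(n−7) + …: p(8) = p(7) + p(6) − p(3) − p(1) = 15 + 11 − 3 − 1 = 22, which equals 22.

Answer: Yes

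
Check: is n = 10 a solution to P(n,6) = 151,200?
Yes

Reasoning: P(10,6) = 10·9·8·7·6·5 = 151,200, which equals 151,200.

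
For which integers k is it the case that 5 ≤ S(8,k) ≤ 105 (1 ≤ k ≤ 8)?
7

Working:
S(8,1)=1; S(8,2)=127; S(8,3)=966; S(8,4)=1,701; S(8,5)=1,050; S(8,6)=266; S(8,7)=28; S(8,8)=1. So valid k = 7.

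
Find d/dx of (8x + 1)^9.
Chain rule: 9(8x+1)^{8} × 8 = 72(8x+1)^{8}.

Answer: 72(8x + 1)^8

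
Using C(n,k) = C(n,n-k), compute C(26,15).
7,726,160

Solution: C(26,15) = C(26,11) = 7,726,160.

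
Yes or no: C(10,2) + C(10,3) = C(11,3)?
Yes

Explanation: Pascal's identity: LHS = 45 + 120 = 165; RHS = C(11,3) = 165. Both sides agree, so the statement holds.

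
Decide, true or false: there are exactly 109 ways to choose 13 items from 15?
C(15,13) = 105 ≠ 109.
Final answer: False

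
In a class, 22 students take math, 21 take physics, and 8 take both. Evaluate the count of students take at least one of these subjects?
35

|A∪B| = |A|+|B|-|A∩B| = 22+21-8 = 35.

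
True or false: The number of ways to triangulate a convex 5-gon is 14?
False

Triangulations of a convex 5-gon are counted by the Catalan number C_3: C_3 = C(6,3)/(3+1) = 20/4 = 5.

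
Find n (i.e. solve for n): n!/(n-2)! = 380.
n!/(n-2)! = n×(n-1), a product of 2 consecutive integers ≈ (n−0.5)^2. 380^(1/2) + 0.5 ≈ 20.0; check n = 20: 20×19 = 380 ✓. So n = 20.

Answer: 20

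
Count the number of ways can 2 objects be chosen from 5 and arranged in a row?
P(5,2) = 5!/(5-2)! = 20.
Final answer: 20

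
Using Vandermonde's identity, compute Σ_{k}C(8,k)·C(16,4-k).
10,626
= C(8+16,4) = C(24,4) = 10,626.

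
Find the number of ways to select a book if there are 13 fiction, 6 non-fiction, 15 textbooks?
34

Solution: By the addition principle: 13 + 6 + 15 = 34.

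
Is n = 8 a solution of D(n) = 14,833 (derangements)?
D(8) = (8-1)·[D(7) + D(6)] = 7·[1,854 + 265] = 14,833, which equals 14,833.
Final answer: Yes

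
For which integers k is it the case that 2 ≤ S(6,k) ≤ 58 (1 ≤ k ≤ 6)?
2, 5

Solution: S(6,1)=1; S(6,2)=31; S(6,3)=90; S(6,4)=65; S(6,5)=15; S(6,6)=1. So valid k = 2, 5.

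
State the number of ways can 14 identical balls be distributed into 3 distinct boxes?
120

C(14+3-1, 3-1) = C(16, 2) = 120.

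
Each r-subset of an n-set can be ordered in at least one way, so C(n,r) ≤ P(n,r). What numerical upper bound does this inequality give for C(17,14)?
59,281,238,016,000

P(17,14) = 17·16·15·14·13·12·11·10·9·8·7·6·5·4 = 59,281,238,016,000, so C(17,14) ≤ 59,281,238,016,000. (The bound is loose by a factor of 14! = 87,178,291,200: C(17,14) = 59,281,238,016,000/87,178,291,200 = 680.)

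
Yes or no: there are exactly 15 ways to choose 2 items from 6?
Yes

Working:
C(6,2) = 15.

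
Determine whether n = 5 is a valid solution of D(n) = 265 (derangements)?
D(5) = (5-1)·[D(4) + D(3)] = 4·[9 + 2] = 44, which does not equal 265.

Answer: No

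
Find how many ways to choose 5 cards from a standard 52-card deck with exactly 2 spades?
712,842

13 spades and 39 non-spades: C(13,2) × C(39,3) = 78 × 9139 = 712,842.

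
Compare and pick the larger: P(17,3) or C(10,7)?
P(17,3)
P(17,3)=4,080, C(10,7)=120.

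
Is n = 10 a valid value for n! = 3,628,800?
Yes

Explanation: 10! = 10·9! = 10·362,880 = 3,628,800, which equals 3,628,800.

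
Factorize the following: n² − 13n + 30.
Seek roots whose sum is 13 and product is 30: (3, 10). So n² − 13n + 30 = (n − 3)(n − 10).

Answer: (n − 3)(n − 10)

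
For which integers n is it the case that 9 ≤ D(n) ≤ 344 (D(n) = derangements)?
4, 5, 6

Reasoning: Using D(n) = (n−1)[D(n−1) + D(n−2)] with D(1)=0, D(2)=1: D(3)=2; D(4)=9; D(5)=44; D(6)=265; D(7)=1,854. So valid n = 4, 5, 6.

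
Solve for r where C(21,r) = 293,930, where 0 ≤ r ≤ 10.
C(21,r) is increasing for 0 ≤ r ≤ 10. Stepping up (C(21,r+1) = C(21,r)·(21−r)/(r+1)): C(21,1) = 21, C(21,2) = 210, C(21,3) = 1,330, C(21,4) = 5,985, C(21,5) = 20,349, C(21,6) = 54,264, C(21,7) = 116,280, C(21,8) = 203,490, C(21,9) = 293,930 ✓. So r = 9.

Answer: 9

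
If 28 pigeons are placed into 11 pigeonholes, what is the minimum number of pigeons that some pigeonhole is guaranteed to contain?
3

Working:
Pigeonhole: ⌈28/11⌉ = 3.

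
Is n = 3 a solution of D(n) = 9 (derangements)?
No

Explanation: D(3) = (3-1)·[D(2) + D(1)] = 2·[1 + 0] = 2, which does not equal 9.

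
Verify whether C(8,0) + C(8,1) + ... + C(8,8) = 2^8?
Binomial theorem with x = y = 1: Σ C(8,i) = (1+1)^8 = 2^8 = 256. The statement holds.

Answer: True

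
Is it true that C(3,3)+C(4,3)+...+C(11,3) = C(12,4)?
True

Solution: Hockey stick identity gives Σ = C(12,4) = 495; RHS C(12,4) = 495.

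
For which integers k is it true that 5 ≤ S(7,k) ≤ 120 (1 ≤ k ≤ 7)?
2, 6

Explanation: S(7,1)=1; S(7,2)=63; S(7,3)=301; S(7,4)=350; S(7,5)=140; S(7,6)=21; S(7,7)=1. So valid k = 2, 6.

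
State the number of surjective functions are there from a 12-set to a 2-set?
4,094

Working:
Onto functions = 2! × S(12,2)
First compute S(12,2) via recurrence:
Using the Stirling recurrence: S(n,k) = k·S(n-1,k) + S(n-1,k-1)
S(12,2) = 2·S(11,2) + S(11,1)
         = 2·1023 + 1
         = 2046 + 1
         = 2,047
Then: 2 × 2047 = 4,094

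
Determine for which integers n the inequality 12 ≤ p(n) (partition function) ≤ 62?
7, 8, 9, 10, 11

Working:
Tabulating p(n) via p(n) = p(n−1) + p(n−2) − p(n−5) − p(n−7) + …: p(6)=11; p(7)=15; p(8)=22; p(9)=30; p(10)=42; p(11)=56; p(12)=77. So valid n = 7, 8, 9, 10, 11.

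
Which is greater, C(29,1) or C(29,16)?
C(29,16)

Working:
C(29,1)=29, C(29,16)=67,863,915.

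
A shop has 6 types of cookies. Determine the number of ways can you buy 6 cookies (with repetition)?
462

Working:
Stars and bars: C(6+6-1, 6) = C(11, 6) = 462.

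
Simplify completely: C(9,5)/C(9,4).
1

Reasoning: C(n,k+1)/C(n,k) = (n−k)/(k+1). Here (9−4)/(4+1) = 5/5 = 1.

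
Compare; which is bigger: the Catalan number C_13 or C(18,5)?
C_13

Reasoning: C_13 = C(26,13)/(13+1) = 10,400,600/14 = 742,900; C(18,5) = 8,568.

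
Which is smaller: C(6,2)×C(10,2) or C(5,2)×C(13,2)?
C(6,2)×C(10,2)

Reasoning: C(6,2)×C(10,2)=675, C(5,2)×C(13,2)=780.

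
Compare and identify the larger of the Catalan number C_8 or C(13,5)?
C_8

Reasoning: C_8 = C(16,8)/(8+1) = 12,870/9 = 1,430; C(13,5) = 1,287.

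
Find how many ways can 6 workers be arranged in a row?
720

Solution: Arrangements of 6 distinct objects: 6! = 720.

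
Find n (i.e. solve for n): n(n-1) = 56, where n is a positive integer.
n² − n − 56 = 0, so n = (1 ± √(1 + 4·56))/2 = (1 ± √225)/2 = (1 ± 15)/2, i.e. n = 8 or n = -7. Taking the positive root, n = 8 (check: 8×7 = 56).
Final answer: 8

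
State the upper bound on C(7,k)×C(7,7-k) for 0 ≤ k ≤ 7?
1,225

C(7,k)·C(7,7-k) = C(7,k)², maximised at the centre k = 3: C(7,3)² = 1,225.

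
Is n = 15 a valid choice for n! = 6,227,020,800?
15! = 15·14! = 15·87,178,291,200 = 1,307,674,368,000, which does not equal 6,227,020,800.
Final answer: No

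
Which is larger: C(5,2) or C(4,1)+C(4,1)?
C(5,2)

Explanation: C(5,2)=10; C(4,1)+C(4,1)=4+4=8.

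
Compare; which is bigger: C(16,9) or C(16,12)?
C(16,9)=11,440, C(16,12)=1,820.
Final answer: C(16,9)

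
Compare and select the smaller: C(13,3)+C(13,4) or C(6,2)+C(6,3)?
First=1,001, Second=35.
Final answer: C(6,2)+C(6,3)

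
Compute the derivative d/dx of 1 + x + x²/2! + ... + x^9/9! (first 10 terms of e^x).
Differentiating term by term gives the first 9 terms of e^x.
Final answer: 1 + x + x²/2! + ... + x^8/8!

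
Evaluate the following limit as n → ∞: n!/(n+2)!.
0
n!/(n+2)! = 1/[(n+1)(n+2)] → 0 as n → ∞.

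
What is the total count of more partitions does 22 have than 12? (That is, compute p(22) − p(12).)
925

Solution: Pentagonal recurrence p(n) = p(n−1) + p(n−2) − p(n−5) − p(n−7) + …: p(22) = p(21) + p(20) − p(17) − p(15) + p(10) + p(7) − p(0) = 792 + 627 − 297 − 176 + 42 + 15 − 1 = 1,002.
p(12) = p(11) + p(10) − p(7) − p(5) + p(0) = 56 + 42 − 15 − 7 + 1 = 77.
Difference = 1,002 − 77 = 925.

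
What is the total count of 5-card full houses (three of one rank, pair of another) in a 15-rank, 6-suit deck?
Triple rank: 15. Triple suits: C(6,3)=20. Pair rank: 14. Pair suits: C(6,2)=15. Total: 63,000.
Final answer: 63,000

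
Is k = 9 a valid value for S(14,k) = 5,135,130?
Yes

Working:
S(14,9) = 9·S(13,9) + S(13,8) = 9·359,502 + 1,899,612 = 5,135,130, which equals 5,135,130.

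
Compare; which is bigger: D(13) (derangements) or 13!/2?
13!/2

Reasoning: D(13) = (13-1)·[D(12) + D(11)] = 12·[176,214,841 + 14,684,570] = 2,290,792,932; 13!/2 = 6,227,020,800/2 = 3,113,510,400.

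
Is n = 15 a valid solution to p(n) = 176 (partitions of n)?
Yes
Pentagonal recurrence p(n) = p(n−1) + p(n−2) − p(n−5) − p(n−7) + …: p(15) = p(14) + p(13) − p(10) − p(8) + p(3) + p(0) = 135 + 101 − 42 − 22 + 3 + 1 = 176, which equals 176.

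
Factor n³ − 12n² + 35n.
n³ − 12n² + 35n = n(n² − 12n + 35) = n(n − 5)(n − 7).

Answer: n(n − 5)(n − 7)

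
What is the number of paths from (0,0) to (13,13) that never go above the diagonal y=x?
742,900

Working:
Counted by the Catalan number C_13: C_13 = C(26,13)/(13+1) = 10,400,600/14 = 742,900.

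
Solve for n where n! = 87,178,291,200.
14

n! is strictly increasing. 12! = 479,001,600, 13! = 6,227,020,800, 14! = 87,178,291,200 ✓. So n = 14.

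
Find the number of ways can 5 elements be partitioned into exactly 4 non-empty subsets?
10

Working:
This equals S(5,4), the Stirling number of the 2nd kind.
Using the Stirling recurrence: S(n,k) = k·S(n-1,k) + S(n-1,k-1)
S(5,4) = 4·S(4,4) + S(4,3)
         = 4·1 + 6
         = 4 + 6
         = 10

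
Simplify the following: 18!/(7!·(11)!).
This is C(18,7) = 31,824.

Answer: 31,824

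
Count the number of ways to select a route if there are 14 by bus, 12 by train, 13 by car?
39

Working:
By the addition principle: 14 + 12 + 13 = 39.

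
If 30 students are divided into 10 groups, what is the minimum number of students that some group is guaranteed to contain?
3

Pigeonhole: ⌈30/10⌉ = 3.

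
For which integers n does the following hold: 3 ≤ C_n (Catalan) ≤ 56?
3, 4, 5

Working:
C_2=2; C_3=5; C_4=14; C_5=42; C_6=132. So valid n = 3, 4, 5.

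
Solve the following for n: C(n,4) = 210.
10

C(n,4) = n(n−1)(n−2)(n−3)/4! is increasing in n, and n(n−1)(n−2)(n−3) = 4!·210 = 5,040 ≈ (n−1.5)^4 gives n ≈ 9.9. Check: C(8,4) = 70, C(9,4) = 126, C(10,4) = 210 ✓. So n = 10.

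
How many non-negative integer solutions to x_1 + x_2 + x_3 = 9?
C(9+3-1, 3-1) = 55.

Answer: 55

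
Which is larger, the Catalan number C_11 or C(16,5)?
C_11

Explanation: C_11 = C(22,11)/(11+1) = 705,432/12 = 58,786; C(16,5) = 4,368.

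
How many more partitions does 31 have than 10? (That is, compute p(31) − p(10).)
6,800

Pentagonal recurrence p(n) = p(n−1) + p(n−2) − p(n−5) − p(n−7) + …: p(31) = p(30) + p(29) − p(26) − p(24) + p(19) + p(16) − p(9) − p(5) = 5,604 + 4,565 − 2,436 − 1,575 + 490 + 231 − 30 − 7 = 6,842.
p(10) = p(9) + p(8) − p(5) − p(3) = 30 + 22 − 7 − 3 = 42.
Difference = 6,842 − 42 = 6,800.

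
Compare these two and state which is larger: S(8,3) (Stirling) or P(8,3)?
S(8,3)

Explanation: S(8,3) = 3·S(7,3) + S(7,2) = 3·301 + 63 = 966; P(8,3) = 336.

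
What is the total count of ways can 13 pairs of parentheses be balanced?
742,900

Explanation: Using the Catalan number formula: C_n = C(2n, n) / (n+1)
C_13 = C(26, 13) / (13+1)
     = 10400600 / 14
     = 742,900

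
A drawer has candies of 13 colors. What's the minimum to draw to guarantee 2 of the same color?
14

Solution: Worst case: 1 of each = 13. One more: 14.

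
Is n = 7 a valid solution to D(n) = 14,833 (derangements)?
No

Reasoning: D(7) = (7-1)·[D(6) + D(5)] = 6·[265 + 44] = 1,854, which does not equal 14,833.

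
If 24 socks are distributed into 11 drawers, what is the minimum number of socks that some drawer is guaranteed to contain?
3

Working:
Pigeonhole: ⌈24/11⌉ = 3.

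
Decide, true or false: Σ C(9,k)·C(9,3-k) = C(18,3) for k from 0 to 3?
True

Vandermonde's identity gives C(18,3) = 816; RHS C(18,3) = 816.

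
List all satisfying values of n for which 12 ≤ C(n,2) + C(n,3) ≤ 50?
5, 6

Working:
C(4,2)+C(4,3)=10; C(5,2)+C(5,3)=20; C(6,2)+C(6,3)=35; C(7,2)+C(7,3)=56. So valid n = 5, 6.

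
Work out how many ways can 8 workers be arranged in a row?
40,320

Working:
Arrangements of 8 distinct objects: 8! = 40,320.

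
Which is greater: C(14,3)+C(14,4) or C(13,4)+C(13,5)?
C(13,4)+C(13,5)

Reasoning: First=1,365, Second=2,002.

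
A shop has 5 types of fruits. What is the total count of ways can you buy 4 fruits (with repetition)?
70

Explanation: Stars and bars: C(4+5-1, 4) = C(8, 4) = 70.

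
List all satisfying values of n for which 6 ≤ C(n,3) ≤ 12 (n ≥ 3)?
5

Solution: C(4,3)=4; C(5,3)=10; C(6,3)=20. So valid n = 5.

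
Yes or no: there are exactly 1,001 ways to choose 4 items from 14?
C(14,4) = 1,001.

Answer: Yes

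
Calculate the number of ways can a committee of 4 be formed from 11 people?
330

Reasoning: C(11,4) = 11! / (4! × (11-4)!)
         = 11! / (4! × 7!)
         = 330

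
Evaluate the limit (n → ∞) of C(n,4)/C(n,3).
C(n,4)/C(n,3) = (n-3)/4 → ∞ as n → ∞.
Final answer: ∞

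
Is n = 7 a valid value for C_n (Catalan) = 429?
Yes

C_7 = C(14,7)/(7+1) = 3,432/8 = 429, which equals 429.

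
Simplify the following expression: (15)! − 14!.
(15)! − 14! = (15)·14! − 14! = (15−1)·14! = 14·14! = 1,220,496,076,800.
Final answer: 1,220,496,076,800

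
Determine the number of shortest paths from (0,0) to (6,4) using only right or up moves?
210
Choose 6 rights from 10 moves: C(10,6) = 210.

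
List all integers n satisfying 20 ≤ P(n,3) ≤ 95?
4, 5

Explanation: P(3,3)=6; P(4,3)=24; P(5,3)=60; P(6,3)=120. So valid n = 4, 5.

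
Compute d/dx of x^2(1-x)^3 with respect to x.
2x^1(1-x)^3 - 3x^2(1-x)^2

Explanation: Product rule: 2x^{1}(1-x)^{3} + x^2·(-3)(1-x)^{2}.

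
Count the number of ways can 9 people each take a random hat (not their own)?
133,496
Using D(n) = (n-1)[D(n-1) + D(n-2)]:
D(9) = (9-1) × [D(8) + D(7)]
      = 8 × [14833 + 1854]
      = 8 × 16687
      = 133,496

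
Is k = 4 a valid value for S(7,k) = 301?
No

S(7,4) = 4·S(6,4) + S(6,3) = 4·65 + 90 = 350, which does not equal 301.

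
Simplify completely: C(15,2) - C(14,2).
14

Explanation: C(15,2) - C(14,2) = C(14,1) = 14.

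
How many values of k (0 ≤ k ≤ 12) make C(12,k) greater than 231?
5

Reasoning: Row 12 is unimodal and symmetric about k=12/2. C(12,3)=220 ≤ 231; C(12,4)=495 > 231; by symmetry C(12,k) > 231 for k = 4..8. That's 8 - 4 + 1 = 5 values.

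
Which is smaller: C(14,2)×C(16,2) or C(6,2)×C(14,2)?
C(6,2)×C(14,2)

C(14,2)×C(16,2)=10,920, C(6,2)×C(14,2)=1,365.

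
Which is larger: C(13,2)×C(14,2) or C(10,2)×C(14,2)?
C(13,2)×C(14,2)=7,098, C(10,2)×C(14,2)=4,095.

Answer: C(13,2)×C(14,2)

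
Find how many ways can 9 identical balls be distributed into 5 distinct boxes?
715
C(9+5-1, 5-1) = C(13, 4) = 715.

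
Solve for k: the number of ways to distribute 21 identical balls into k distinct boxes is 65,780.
Stars and bars: the count is C(21+k−1, k−1), increasing in k. k=4: C(24,3) = 2,024, k=5: C(25,4) = 12,650, k=6: C(26,5) = 65,780 ✓. So k = 6.

Answer: 6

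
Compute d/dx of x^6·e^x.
(6x^5 + x^6)e^x

Working:
Product rule: d/dx[x^6]·e^x + x^6·d/dx[e^x] = 6x^{5}e^x + x^6e^x.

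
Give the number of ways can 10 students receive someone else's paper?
1,334,961

Reasoning: Using D(n) = (n-1)[D(n-1) + D(n-2)]:
D(10) = (10-1) × [D(9) + D(8)]
      = 9 × [133496 + 14833]
      = 9 × 148329
      = 1,334,961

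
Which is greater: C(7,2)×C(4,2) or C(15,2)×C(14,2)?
C(15,2)×C(14,2)

Solution: C(7,2)×C(4,2)=126, C(15,2)×C(14,2)=9,555.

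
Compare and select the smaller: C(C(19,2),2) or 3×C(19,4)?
3×C(19,4)

Working:
C(C(19,2),2)=14,535, 3×C(19,4)=11,628.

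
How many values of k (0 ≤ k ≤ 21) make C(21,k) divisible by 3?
16

Explanation: Checking C(21,k) mod 3 for k = 0..21: divisible at k = 1, 2, 4, 5, 6, 7, 8, 10, 11, 13, 14, 15, 16, 17, 19, 20. That's 16 values.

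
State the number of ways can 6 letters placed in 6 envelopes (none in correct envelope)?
Using D(n) = (n-1)[D(n-1) + D(n-2)]:
D(6) = (6-1) × [D(5) + D(4)]
      = 5 × [44 + 9]
      = 5 × 53
      = 265
Final answer: 265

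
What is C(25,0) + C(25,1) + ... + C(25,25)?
33,554,432

Explanation: Sum of binomial coefficients = 2^25 = 33,554,432.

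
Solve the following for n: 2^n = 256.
8
2^8 = 256, so n = 8.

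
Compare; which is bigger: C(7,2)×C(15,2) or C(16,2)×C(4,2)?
C(7,2)×C(15,2)=2,205, C(16,2)×C(4,2)=720.
Final answer: C(7,2)×C(15,2)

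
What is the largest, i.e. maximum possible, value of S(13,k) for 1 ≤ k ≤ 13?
9,321,312

Explanation: Row S(13,k) for k = 1..13 (via S(n,k) = k·S(n−1,k) + S(n−1,k−1)): 1, 4,095, 261,625, 2,532,530, 7,508,501, 9,321,312, 5,715,424, 1,899,612, 359,502, 39,325, 2,431, 78, 1. The row is unimodal; maximum at k = 6: 9,321,312.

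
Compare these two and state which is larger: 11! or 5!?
11!

Explanation: 11!=39,916,800, 5!=120. 11! > 5!.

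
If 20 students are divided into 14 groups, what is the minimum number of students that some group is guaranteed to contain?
2

Solution: Pigeonhole: ⌈20/14⌉ = 2.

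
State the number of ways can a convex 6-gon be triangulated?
Using the Catalan number formula: C_n = C(2n, n) / (n+1)
C_4 = C(8, 4) / (4+1)
     = 70 / 5
     = 14
Final answer: 14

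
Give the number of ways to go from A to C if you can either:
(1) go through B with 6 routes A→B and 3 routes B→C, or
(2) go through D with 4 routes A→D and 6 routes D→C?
Route via B: 6×3=18. Route via D: 4×6=24. Total: 42.

Answer: 42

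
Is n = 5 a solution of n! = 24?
5! = 5·4! = 5·24 = 120, which does not equal 24.

Answer: No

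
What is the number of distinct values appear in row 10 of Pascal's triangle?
6
Row 10 has entries C(10,0)..C(10,10); by symmetry C(10,k)=C(10,10-k), giving 6 distinct values.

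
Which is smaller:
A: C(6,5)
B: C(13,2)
A
A=C(6,5)=6, B=C(13,2)=78.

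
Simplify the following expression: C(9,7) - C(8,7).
28

Explanation: C(9,7) - C(8,7) = C(8,6) = 28.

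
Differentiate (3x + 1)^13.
Chain rule: 13(3x+1)^{12} × 3 = 39(3x+1)^{12}.
Final answer: 39(3x + 1)^12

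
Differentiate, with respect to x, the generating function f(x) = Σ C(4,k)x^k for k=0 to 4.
Σ k·C(4,k)x^(k-1) for k=1 to 4

Solution: Term-by-term differentiation gives Σ k·C(4,k)x^{k-1} for k=1 to 4.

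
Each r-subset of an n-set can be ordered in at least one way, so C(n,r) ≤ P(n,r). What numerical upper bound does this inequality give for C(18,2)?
306

Reasoning: P(18,2) = 18·17 = 306, so C(18,2) ≤ 306. (The bound is loose by a factor of 2! = 2: C(18,2) = 306/2 = 153.)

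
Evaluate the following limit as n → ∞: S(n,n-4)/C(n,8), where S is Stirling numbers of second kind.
105

The leading term of S(n,n-4) as a polynomial in n is (7)!!·C(n,8), so the ratio → (7)!! = 105.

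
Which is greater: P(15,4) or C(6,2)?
P(15,4)

Explanation: P(15,4)=32,760, C(6,2)=15.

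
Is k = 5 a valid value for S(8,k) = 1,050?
Yes

Working:
S(8,5) = 5·S(7,5) + S(7,4) = 5·140 + 350 = 1,050, which equals 1,050.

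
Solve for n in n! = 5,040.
7

Working:
n! is strictly increasing. 5! = 120, 6! = 720, 7! = 5,040 ✓. So n = 7.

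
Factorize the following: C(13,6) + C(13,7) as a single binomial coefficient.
C(14,7)

Explanation: By Pascal's identity: C(13,6) + C(13,7) = C(14,7) = 3,432.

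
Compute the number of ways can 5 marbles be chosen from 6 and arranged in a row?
P(6,5) = 6!/(6-5)! = 720.
Final answer: 720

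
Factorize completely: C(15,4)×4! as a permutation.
P(15,4)
C(15,4)×4! = [15!/(4!(11)!)]×4! = 15!/(11)! = P(15,4) = 32,760.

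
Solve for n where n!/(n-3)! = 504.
n!/(n-3)! = n×(n-1)×(n-2), a product of 3 consecutive integers ≈ (n−1)^3. 504^(1/3) + 1 ≈ 9.0; check n = 9: 9×8×7 = 504 ✓. So n = 9.
Final answer: 9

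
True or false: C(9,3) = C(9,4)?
False

Working:
C(9,3) = 84 but C(9,4) = 126; symmetry gives C(9,3) = C(9,6), not C(9,4).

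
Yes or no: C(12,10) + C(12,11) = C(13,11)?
Yes

Reasoning: Pascal's identity: LHS = 66 + 12 = 78; RHS = C(13,11) = 78. Both sides agree, so the statement holds.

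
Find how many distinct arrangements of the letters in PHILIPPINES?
1,108,800

Explanation: Word has 11 letters (P=3, H=1, I=3, L=1, N=1, E=1, S=1). Arrangements: 11!/Π(k!) = 1,108,800.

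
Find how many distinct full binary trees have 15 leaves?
2,674,440

Reasoning: Using the Catalan number formula: C_n = C(2n, n) / (n+1)
C_14 = C(28, 14) / (14+1)
     = 40116600 / 15
     = 2,674,440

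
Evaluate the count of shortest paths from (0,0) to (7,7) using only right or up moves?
3,432

Choose 7 rights from 14 moves: C(14,7) = 3,432.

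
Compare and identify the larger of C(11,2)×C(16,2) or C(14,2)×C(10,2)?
C(11,2)×C(16,2)

Reasoning: C(11,2)×C(16,2)=6,600, C(14,2)×C(10,2)=4,095.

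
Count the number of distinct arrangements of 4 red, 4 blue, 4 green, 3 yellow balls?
15,765,750

Explanation: Multinomial: 15!/(4! × 4! × 4! × 3!) = 15,765,750.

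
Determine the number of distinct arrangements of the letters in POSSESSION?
75,600

Explanation: Word has 10 letters (P=1, O=2, S=4, E=1, I=1, N=1). Arrangements: 10!/Π(k!) = 75,600.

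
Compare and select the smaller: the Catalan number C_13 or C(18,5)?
C(18,5)

Reasoning: C_13 = C(26,13)/(13+1) = 10,400,600/14 = 742,900; C(18,5) = 8,568.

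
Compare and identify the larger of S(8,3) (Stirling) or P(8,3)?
S(8,3)

Solution: S(8,3) = 3·S(7,3) + S(7,2) = 3·301 + 63 = 966; P(8,3) = 336.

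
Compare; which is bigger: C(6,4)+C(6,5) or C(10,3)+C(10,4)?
First=21, Second=330.
Final answer: C(10,3)+C(10,4)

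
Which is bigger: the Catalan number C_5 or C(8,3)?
C_5 = C(10,5)/(5+1) = 252/6 = 42; C(8,3) = 56.
Final answer: C(8,3)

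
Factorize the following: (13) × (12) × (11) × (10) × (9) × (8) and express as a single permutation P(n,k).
P(13,6) = 13!/(7)!

Product of 6 consecutive descending integers starting at 13: P(13,6) = 13!/7! = 1,235,520.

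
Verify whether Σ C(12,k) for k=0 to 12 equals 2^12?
True

Working:
Binomial theorem: Σ C(12,k) = (1+1)^12 = 2^12 = 4,096; RHS 2^12 = 4,096.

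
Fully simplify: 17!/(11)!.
8,910,720

This equals 17×16×...×12 = 8,910,720.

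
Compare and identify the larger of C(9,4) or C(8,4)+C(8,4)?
C(8,4)+C(8,4)

C(9,4)=126; C(8,4)+C(8,4)=70+70=140.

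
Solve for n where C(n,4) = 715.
C(n,4) = n(n−1)(n−2)(n−3)/4! is increasing in n, and n(n−1)(n−2)(n−3) = 4!·715 = 17,160 ≈ (n−1.5)^4 gives n ≈ 12.9. Check: C(11,4) = 330, C(12,4) = 495, C(13,4) = 715 ✓. So n = 13.

Answer: 13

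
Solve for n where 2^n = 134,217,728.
27

Working:
134,217,728 = 1,024 × 1,024 × 128 = 2^10 × 2^10 × 2^7 = 2^27, so n = 27.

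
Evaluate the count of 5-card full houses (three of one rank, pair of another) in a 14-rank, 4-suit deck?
4,368

Explanation: Triple rank: 14. Triple suits: C(4,3)=4. Pair rank: 13. Pair suits: C(4,2)=6. Total: 4,368.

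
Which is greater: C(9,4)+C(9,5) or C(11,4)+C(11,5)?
C(11,4)+C(11,5)

First=252, Second=792.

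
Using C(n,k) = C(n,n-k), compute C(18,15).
816

Solution: C(18,15) = C(18,3) = 816.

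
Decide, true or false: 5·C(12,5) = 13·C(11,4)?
False

Working:
Absorption identity k·C(n,k) = n·C(n-1,k-1). LHS = 5·792 = 3,960; RHS = 13·330 = 4,290.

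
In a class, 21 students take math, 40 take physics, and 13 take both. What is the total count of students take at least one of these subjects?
|A∪B| = |A|+|B|-|A∩B| = 21+40-13 = 48.
Final answer: 48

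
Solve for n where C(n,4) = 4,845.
20

Solution: C(n,4) = n(n−1)(n−2)(n−3)/4! is increasing in n, and n(n−1)(n−2)(n−3) = 4!·4,845 = 116,280 ≈ (n−1.5)^4 gives n ≈ 20.0. Check: C(18,4) = 3,060, C(19,4) = 3,876, C(20,4) = 4,845 ✓. So n = 20.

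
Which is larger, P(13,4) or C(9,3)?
P(13,4)=17,160, C(9,3)=84.

Answer: P(13,4)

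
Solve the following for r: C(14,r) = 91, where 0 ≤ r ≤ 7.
2

Solution: C(14,r) is increasing for 0 ≤ r ≤ 7. Stepping up (C(14,r+1) = C(14,r)·(14−r)/(r+1)): C(14,1) = 14, C(14,2) = 91 ✓. So r = 2.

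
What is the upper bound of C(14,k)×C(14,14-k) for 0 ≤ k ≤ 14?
11,778,624

Reasoning: C(14,k)·C(14,14-k) = C(14,k)², maximised at the centre k = 7: C(14,7)² = 11,778,624.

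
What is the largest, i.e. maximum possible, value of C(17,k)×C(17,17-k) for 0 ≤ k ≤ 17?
590,976,100

Solution: C(17,k)·C(17,17-k) = C(17,k)², maximised at the centre k = 8: C(17,8)² = 590,976,100.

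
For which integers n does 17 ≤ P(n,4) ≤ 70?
4

Reasoning: P(3,4)=0; P(4,4)=24; P(5,4)=120. So valid n = 4.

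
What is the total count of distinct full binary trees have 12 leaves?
58,786

Solution: Using the Catalan number formula: C_n = C(2n, n) / (n+1)
C_11 = C(22, 11) / (11+1)
     = 705432 / 12
     = 58,786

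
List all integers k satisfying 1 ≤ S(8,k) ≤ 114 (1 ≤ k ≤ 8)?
S(8,1)=1; S(8,2)=127; S(8,3)=966; S(8,4)=1,701; S(8,5)=1,050; S(8,6)=266; S(8,7)=28; S(8,8)=1. So valid k = 1, 7, 8.
Final answer: 1, 7, 8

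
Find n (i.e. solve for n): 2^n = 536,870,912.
29
536,870,912 = 1,024 × 1,024 × 512 = 2^10 × 2^10 × 2^9 = 2^29, so n = 29.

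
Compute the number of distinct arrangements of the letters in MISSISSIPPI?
Word has 11 letters (M=1, I=4, S=4, P=2). Arrangements: 11!/Π(k!) = 34,650.
Final answer: 34,650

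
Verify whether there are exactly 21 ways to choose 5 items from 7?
C(7,5) = 21.
Final answer: True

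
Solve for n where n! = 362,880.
9

Solution: n! is strictly increasing. 7! = 5,040, 8! = 40,320, 9! = 362,880 ✓. So n = 9.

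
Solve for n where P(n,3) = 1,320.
12
P(n,3) = n(n−1)(n−2) is increasing in n; n(n−1)(n−2) ≈ (n−1)^3 = 1,320 gives n ≈ 12.0. Check: P(10,3) = 720, P(11,3) = 990, P(12,3) = 1,320 ✓. So n = 12.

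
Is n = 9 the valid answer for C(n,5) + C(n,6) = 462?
No

Working:
C(9,5) + C(9,6) = 126 + 84 = 210, which does not equal 462.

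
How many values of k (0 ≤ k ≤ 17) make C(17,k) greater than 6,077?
Row 17 is unimodal and symmetric about k=17/2. C(17,4)=2,380 ≤ 6,077; C(17,5)=6,188 > 6,077; by symmetry C(17,k) > 6,077 for k = 5..12. That's 12 - 5 + 1 = 8 values.
Final answer: 8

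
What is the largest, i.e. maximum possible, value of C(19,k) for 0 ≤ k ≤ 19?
92,378

Solution: Maximum at k = 9 or k = 10: C(19,9) = 92,378.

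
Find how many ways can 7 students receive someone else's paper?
1,854

Using D(n) = (n-1)[D(n-1) + D(n-2)]:
D(7) = (7-1) × [D(6) + D(5)]
      = 6 × [265 + 44]
      = 6 × 309
      = 1,854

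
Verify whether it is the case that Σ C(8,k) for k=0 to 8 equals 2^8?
Binomial theorem: Σ C(8,k) = (1+1)^8 = 2^8 = 256; RHS 2^8 = 256.
Final answer: True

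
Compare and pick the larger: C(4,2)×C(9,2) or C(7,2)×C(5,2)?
C(4,2)×C(9,2)
C(4,2)×C(9,2)=216, C(7,2)×C(5,2)=210.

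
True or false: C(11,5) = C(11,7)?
False

Solution: C(11,5) = 462 but C(11,7) = 330; symmetry gives C(11,5) = C(11,6), not C(11,7).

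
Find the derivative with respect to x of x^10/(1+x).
(10x^9(1+x) - x^10)/(1+x)²

Reasoning: Quotient rule: [10x^{9}(1+x) - x^10]/(1+x)².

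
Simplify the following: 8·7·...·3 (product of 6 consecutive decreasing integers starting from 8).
20,160

Explanation: This is P(8,6) = 8!/(2)! = 20,160.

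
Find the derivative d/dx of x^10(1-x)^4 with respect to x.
10x^9(1-x)^4 - 4x^10(1-x)^3

Working:
Product rule: 10x^{9}(1-x)^{4} + x^10·(-4)(1-x)^{3}.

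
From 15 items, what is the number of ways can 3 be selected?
C(15,3) = 15! / (3! × (15-3)!)
         = 15! / (3! × 12!)
         = 455

Answer: 455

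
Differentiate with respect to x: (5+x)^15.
15(5+x)^14

Working:
Using the power rule: d/dx (5+x)^15 = 15(5+x)^{14}.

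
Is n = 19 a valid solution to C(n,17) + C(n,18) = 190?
Yes
C(19,17) + C(19,18) = 171 + 19 = 190, which equals 190.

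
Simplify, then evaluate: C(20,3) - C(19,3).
171

C(20,3) - C(19,3) = C(19,2) = 171.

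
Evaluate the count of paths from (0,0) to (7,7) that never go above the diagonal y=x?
429
Counted by the Catalan number C_7: C_7 = C(14,7)/(7+1) = 3,432/8 = 429.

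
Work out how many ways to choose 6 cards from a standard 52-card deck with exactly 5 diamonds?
50,193
13 diamonds and 39 non-diamonds: C(13,5) × C(39,1) = 1287 × 39 = 50,193.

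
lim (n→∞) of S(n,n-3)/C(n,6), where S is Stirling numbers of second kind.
The leading term of S(n,n-3) as a polynomial in n is (5)!!·C(n,6), so the ratio → (5)!! = 15.
Final answer: 15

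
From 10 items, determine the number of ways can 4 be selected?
210

Explanation: C(10,4) = 10! / (4! × (10-4)!)
         = 10! / (4! × 6!)
         = 210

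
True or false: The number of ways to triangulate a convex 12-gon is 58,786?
Triangulations of a convex 12-gon are counted by the Catalan number C_10: C_10 = C(20,10)/(10+1) = 184,756/11 = 16,796.
Final answer: False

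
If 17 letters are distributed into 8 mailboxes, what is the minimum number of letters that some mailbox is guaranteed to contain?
Pigeonhole: ⌈17/8⌉ = 3.
Final answer: 3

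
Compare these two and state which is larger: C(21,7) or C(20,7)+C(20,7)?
C(21,7)=116,280; C(20,7)+C(20,7)=77,520+77,520=155,040.

Answer: C(20,7)+C(20,7)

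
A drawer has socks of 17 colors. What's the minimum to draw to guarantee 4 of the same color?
52

Explanation: Worst case: 3 of each = 51. One more: 52.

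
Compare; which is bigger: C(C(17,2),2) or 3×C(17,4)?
C(C(17,2),2)

Solution: C(C(17,2),2)=9,180, 3×C(17,4)=7,140.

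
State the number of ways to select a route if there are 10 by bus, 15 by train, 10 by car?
35

Solution: By the addition principle: 10 + 15 + 10 = 35.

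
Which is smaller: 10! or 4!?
4!

Reasoning: 10!=3,628,800, 4!=24. 10! > 4!.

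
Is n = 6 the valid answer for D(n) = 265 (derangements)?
Yes

Working:
D(6) = (6-1)·[D(5) + D(4)] = 5·[44 + 9] = 265, which equals 265.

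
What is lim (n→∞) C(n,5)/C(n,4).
∞

Reasoning: C(n,5)/C(n,4) = (n-4)/5 → ∞ as n → ∞.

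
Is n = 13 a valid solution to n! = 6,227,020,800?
Yes

Reasoning: 13! = 13·12! = 13·479,001,600 = 6,227,020,800, which equals 6,227,020,800.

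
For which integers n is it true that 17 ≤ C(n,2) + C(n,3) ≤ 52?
5, 6

Solution: C(4,2)+C(4,3)=10; C(5,2)+C(5,3)=20; C(6,2)+C(6,3)=35; C(7,2)+C(7,3)=56. So valid n = 5, 6.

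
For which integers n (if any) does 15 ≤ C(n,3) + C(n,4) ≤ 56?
5, 6

Working:
C(4,3)+C(4,4)=5; C(5,3)+C(5,4)=15; C(6,3)+C(6,4)=35; C(7,3)+C(7,4)=70. So valid n = 5, 6.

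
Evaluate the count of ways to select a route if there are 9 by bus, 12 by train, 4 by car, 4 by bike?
29

Working:
By the addition principle: 9 + 12 + 4 + 4 = 29.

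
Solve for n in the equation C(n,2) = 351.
27

C(n,2) = n(n−1)/2! is increasing in n, and n(n−1) = 2!·351 = 702 ≈ (n−0.5)^2 gives n ≈ 27.0. Check: C(25,2) = 300, C(26,2) = 325, C(27,2) = 351 ✓. So n = 27.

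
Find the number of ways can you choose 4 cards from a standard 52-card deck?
C(52,4) = 270,725.
Final answer: 270,725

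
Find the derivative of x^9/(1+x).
(9x^8(1+x) - x^9)/(1+x)²

Reasoning: Quotient rule: [9x^{8}(1+x) - x^9]/(1+x)².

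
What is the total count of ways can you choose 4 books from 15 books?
1,365

Reasoning: C(15,4) = 15! / (4! × (15-4)!)
         = 15! / (4! × 11!)
         = 1,365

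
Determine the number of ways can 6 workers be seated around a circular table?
120

Solution: Circular arrangements: (6-1)! = 120.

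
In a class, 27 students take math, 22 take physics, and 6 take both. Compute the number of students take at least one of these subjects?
43

|A∪B| = |A|+|B|-|A∩B| = 27+22-6 = 43.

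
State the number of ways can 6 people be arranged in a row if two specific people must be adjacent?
240
Treat pair as unit: (6-1)! arrangements × 2 internal orders = 240.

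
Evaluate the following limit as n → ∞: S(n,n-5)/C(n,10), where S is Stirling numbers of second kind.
The leading term of S(n,n-5) as a polynomial in n is (9)!!·C(n,10), so the ratio → (9)!! = 945.

Answer: 945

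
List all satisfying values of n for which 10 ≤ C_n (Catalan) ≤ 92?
C_3=5; C_4=14; C_5=42; C_6=132. So valid n = 4, 5.

Answer: 4, 5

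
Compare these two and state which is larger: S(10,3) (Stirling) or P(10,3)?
S(10,3)

Reasoning: S(10,3) = 3·S(9,3) + S(9,2) = 3·3,025 + 255 = 9,330; P(10,3) = 720.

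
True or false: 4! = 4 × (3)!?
True

Working:
By definition n! = n × (n-1)!, so 4! = 4 × 3!.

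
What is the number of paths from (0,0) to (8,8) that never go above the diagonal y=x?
1,430

Counted by the Catalan number C_8: C_8 = C(16,8)/(8+1) = 12,870/9 = 1,430.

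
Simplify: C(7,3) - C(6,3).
15

Reasoning: C(7,3) - C(6,3) = C(6,2) = 15.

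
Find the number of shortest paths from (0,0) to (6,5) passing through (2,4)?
75
To (2,4): C(6,2)=15. From there: C(5,4)=5. Total: 75.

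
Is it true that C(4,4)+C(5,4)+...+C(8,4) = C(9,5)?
True

Working:
Hockey stick identity gives Σ = C(9,5) = 126; RHS C(9,5) = 126.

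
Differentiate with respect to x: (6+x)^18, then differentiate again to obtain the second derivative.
306(6+x)^16

Working:
First derivative: 18(6+x)^{17}. Second derivative: 18·17·(6+x)^{16} = 306(6+x)^{16}.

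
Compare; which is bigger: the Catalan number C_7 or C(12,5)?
C_7 = C(14,7)/(7+1) = 3,432/8 = 429; C(12,5) = 792.
Final answer: C(12,5)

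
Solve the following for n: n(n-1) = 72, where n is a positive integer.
9

Reasoning: n² − n − 72 = 0, so n = (1 ± √(1 + 4·72))/2 = (1 ± √289)/2 = (1 ± 17)/2, i.e. n = 9 or n = -8. Taking the positive root, n = 9 (check: 9×8 = 72).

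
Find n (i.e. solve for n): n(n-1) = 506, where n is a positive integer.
23

Explanation: n² − n − 506 = 0, so n = (1 ± √(1 + 4·506))/2 = (1 ± √2,025)/2 = (1 ± 45)/2, i.e. n = 23 or n = -22. Taking the positive root, n = 23 (check: 23×22 = 506).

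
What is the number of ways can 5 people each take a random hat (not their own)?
44

Working:
Using D(n) = (n-1)[D(n-1) + D(n-2)]:
D(5) = (5-1) × [D(4) + D(3)]
      = 4 × [9 + 2]
      = 4 × 11
      = 44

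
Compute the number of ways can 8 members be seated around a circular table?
5,040

Circular arrangements: (8-1)! = 5,040.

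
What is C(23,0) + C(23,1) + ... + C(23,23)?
8,388,608

Explanation: Sum of binomial coefficients = 2^23 = 8,388,608.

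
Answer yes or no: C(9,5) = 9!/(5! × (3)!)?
No

Reasoning: The correct denominator is 5!×4!, giving C(9,5) = 126; the stated RHS is 9!/(5!×3!) = 504 ≠ 126, so the statement does not hold.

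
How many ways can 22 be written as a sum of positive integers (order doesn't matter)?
1,002
Pentagonal recurrence p(n) = p(n−1) + p(n−2) − p(n−5) − p(n−7) + …: p(22) = p(21) + p(20) − p(17) − p(15) + p(10) + p(7) − p(0) = 792 + 627 − 297 − 176 + 42 + 15 − 1 = 1,002.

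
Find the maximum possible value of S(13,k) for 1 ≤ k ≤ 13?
Row S(13,k) for k = 1..13 (via S(n,k) = k·S(n−1,k) + S(n−1,k−1)): 1, 4,095, 261,625, 2,532,530, 7,508,501, 9,321,312, 5,715,424, 1,899,612, 359,502, 39,325, 2,431, 78, 1. The row is unimodal; maximum at k = 6: 9,321,312.
Final answer: 9,321,312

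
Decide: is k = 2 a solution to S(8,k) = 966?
No

Reasoning: S(8,2) = 2·S(7,2) + S(7,1) = 2·63 + 1 = 127, which does not equal 966.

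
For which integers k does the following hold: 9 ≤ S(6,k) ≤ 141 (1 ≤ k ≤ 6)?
2, 3, 4, 5

Explanation: S(6,1)=1; S(6,2)=31; S(6,3)=90; S(6,4)=65; S(6,5)=15; S(6,6)=1. So valid k = 2, 3, 4, 5.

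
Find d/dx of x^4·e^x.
(4x^3 + x^4)e^x
Product rule: d/dx[x^4]·e^x + x^4·d/dx[e^x] = 4x^{3}e^x + x^4e^x.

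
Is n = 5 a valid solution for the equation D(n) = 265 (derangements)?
No

Explanation: D(5) = (5-1)·[D(4) + D(3)] = 4·[9 + 2] = 44, which does not equal 265.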